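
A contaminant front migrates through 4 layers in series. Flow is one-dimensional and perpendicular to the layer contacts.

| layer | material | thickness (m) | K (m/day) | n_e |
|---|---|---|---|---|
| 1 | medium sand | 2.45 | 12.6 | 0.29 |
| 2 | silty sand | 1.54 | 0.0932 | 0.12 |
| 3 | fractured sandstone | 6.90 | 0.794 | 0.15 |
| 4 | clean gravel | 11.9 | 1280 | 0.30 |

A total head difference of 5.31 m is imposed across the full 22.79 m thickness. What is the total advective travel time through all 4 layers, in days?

26.3

With flow normal to the layers, continuity requires the same specific discharge q through every layer.
Σ(b_i/K_i) = 2.45/12.6 + 1.54/0.0932 + 6.90/0.794 + 11.9/1280 = 25.42 d.
q = Δh / Σ(b_i/K_i) = 5.31 / 25.42 = 0.2089 m/day.
In each layer the seepage velocity is v_i = q/n_i, so the layer transit time is t_i = b_i·n_i / q:
  layer 1 (medium sand): t_1 = 2.45 × 0.29 / 0.2089 = 3.401 d
  layer 2 (silty sand): t_2 = 1.54 × 0.12 / 0.2089 = 0.8846 d
  layer 3 (fractured sandstone): t_3 = 6.90 × 0.15 / 0.2089 = 4.954 d
  layer 4 (clean gravel): t_4 = 11.9 × 0.30 / 0.2089 = 17.09 d
Total t = Σ t_i = 26.33 days.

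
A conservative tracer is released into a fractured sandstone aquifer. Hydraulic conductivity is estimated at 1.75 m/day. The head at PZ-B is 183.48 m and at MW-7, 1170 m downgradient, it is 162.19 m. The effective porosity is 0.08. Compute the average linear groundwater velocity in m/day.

0.398

Hydraulic gradient i = (183.48 − 162.19) / 1170 = 21.29 / 1170 = 0.01820.
Darcy flux q = K · i = 1.750 × 0.01820 = 0.03184 m/day.
Seepage velocity v = q / n_e = 0.03184 / 0.08 = 0.3981 m/day.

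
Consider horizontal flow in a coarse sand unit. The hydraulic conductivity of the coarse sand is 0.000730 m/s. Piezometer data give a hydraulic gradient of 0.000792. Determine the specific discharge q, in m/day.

0.0500

Convert K: 0.000730 m/s × 86400 = 63.07 m/day.
Hydraulic gradient i = 0.000792.
Specific discharge q = K · i = 63.07 × 0.0007920 = 0.04995 m/day.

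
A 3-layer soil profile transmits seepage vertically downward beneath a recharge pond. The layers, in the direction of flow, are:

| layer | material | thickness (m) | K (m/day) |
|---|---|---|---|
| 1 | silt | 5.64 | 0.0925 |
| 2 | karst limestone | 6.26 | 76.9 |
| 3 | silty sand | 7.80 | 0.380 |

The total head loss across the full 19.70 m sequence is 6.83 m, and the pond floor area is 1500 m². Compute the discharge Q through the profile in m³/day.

Flow is perpendicular to layering, so the layers act in series and the equivalent K is the thickness-weighted harmonic mean.
Total thickness L = 5.64 + 6.26 + 7.80 = 19.70 m.
Σ(b_i/K_i) = 5.64/0.0925 + 6.26/76.9 + 7.80/0.380 = 81.58 d.
K_eq = L / Σ(b_i/K_i) = 19.70 / 81.58 = 0.2415 m/day.
Q = K_eq · A · (Δh/L) = 0.2415 × 1500 × (6.83/19.70) = 125.6 m³/day.

126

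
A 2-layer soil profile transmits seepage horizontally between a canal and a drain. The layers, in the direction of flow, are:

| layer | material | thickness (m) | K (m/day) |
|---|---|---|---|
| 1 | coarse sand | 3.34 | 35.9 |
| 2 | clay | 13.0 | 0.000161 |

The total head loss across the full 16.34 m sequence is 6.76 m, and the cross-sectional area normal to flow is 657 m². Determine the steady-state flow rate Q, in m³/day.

Flow is perpendicular to layering, so the layers act in series and the equivalent K is the thickness-weighted harmonic mean.
Total thickness L = 3.34 + 13.0 = 16.34 m.
Σ(b_i/K_i) = 3.34/35.9 + 13.0/0.000161 = 80745 d.
K_eq = L / Σ(b_i/K_i) = 16.34 / 80745 = 0.0002024 m/day.
Q = K_eq · A · (Δh/L) = 0.0002024 × 657 × (6.76/16.34) = 0.05500 m³/day.

0.0550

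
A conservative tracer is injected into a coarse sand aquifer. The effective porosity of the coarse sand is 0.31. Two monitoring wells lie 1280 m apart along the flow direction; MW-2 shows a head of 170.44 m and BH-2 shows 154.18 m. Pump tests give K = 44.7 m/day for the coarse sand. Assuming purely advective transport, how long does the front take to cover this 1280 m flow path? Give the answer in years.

Hydraulic gradient i = (170.44 − 154.18) / 1280 = 16.26 / 1280 = 0.01270.
Darcy flux q = K · i = 44.70 × 0.01270 = 0.5678 m/day.
Seepage velocity v = q / n_e = 0.5678 / 0.31 = 1.832 m/day.
Travel time t = L / v = 1280 / 1.832 = 698.8 days = 1.913 years.

1.91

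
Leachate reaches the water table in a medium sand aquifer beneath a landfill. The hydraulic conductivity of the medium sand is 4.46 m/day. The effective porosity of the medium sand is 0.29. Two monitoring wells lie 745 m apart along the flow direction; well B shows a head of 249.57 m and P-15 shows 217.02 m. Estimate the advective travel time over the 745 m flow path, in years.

3.04

Hydraulic gradient i = (249.57 − 217.02) / 745 = 32.55 / 745 = 0.04369.
Darcy flux q = K · i = 4.460 × 0.04369 = 0.1949 m/day.
Seepage velocity v = q / n_e = 0.1949 / 0.29 = 0.6719 m/day.
Travel time t = L / v = 745 / 0.6719 = 1109 days = 3.036 years.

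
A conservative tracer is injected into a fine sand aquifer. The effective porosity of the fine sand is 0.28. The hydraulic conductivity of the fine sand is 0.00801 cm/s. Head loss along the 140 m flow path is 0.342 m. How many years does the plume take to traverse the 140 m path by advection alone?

Convert K: 0.00801 cm/s × 864 = 6.921 m/day.
Hydraulic gradient i = Δh / L = 0.342 / 140 = 0.002443.
Darcy flux q = K · i = 6.921 × 0.002443 = 0.01691 m/day.
Seepage velocity v = q / n_e = 0.01691 / 0.28 = 0.06038 m/day.
Travel time t = L / v = 140 / 0.06038 = 2319 days = 6.348 years.

6.35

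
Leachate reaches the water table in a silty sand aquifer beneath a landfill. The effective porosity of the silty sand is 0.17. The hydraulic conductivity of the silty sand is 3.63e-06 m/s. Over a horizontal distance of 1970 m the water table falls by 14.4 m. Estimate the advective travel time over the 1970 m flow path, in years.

Convert K: 3.63e-06 m/s × 86400 = 0.3136 m/day.
Hydraulic gradient i = Δh / L = 14.4 / 1970 = 0.007310.
Darcy flux q = K · i = 0.3136 × 0.007310 = 0.002293 m/day.
Seepage velocity v = q / n_e = 0.002293 / 0.17 = 0.01349 m/day.
Travel time t = L / v = 1970 / 0.01349 = 1.461e+05 days = 400.0 years.

400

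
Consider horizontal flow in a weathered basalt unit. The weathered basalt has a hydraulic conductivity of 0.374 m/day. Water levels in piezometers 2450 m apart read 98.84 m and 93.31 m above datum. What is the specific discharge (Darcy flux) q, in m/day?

0.000844

Hydraulic gradient i = (98.84 − 93.31) / 2450 = 5.53 / 2450 = 0.002257.
Specific discharge q = K · i = 0.3740 × 0.002257 = 0.0008442 m/day.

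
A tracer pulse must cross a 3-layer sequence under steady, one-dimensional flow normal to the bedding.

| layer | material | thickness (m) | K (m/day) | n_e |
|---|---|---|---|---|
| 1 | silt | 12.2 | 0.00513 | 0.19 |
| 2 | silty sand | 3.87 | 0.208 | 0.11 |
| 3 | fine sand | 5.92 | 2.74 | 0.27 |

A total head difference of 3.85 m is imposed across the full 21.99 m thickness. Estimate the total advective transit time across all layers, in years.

7.41

With flow normal to the layers, continuity requires the same specific discharge q through every layer.
Σ(b_i/K_i) = 12.2/0.00513 + 3.87/0.208 + 5.92/2.74 = 2399 d.
q = Δh / Σ(b_i/K_i) = 3.85 / 2399 = 0.001605 m/day.
In each layer the seepage velocity is v_i = q/n_i, so the layer transit time is t_i = b_i·n_i / q:
  layer 1 (silt): t_1 = 12.2 × 0.19 / 0.001605 = 1444 d
  layer 2 (silty sand): t_2 = 3.87 × 0.11 / 0.001605 = 265.3 d
  layer 3 (fine sand): t_3 = 5.92 × 0.27 / 0.001605 = 996.0 d
Total t = Σ t_i = 2706 days = 7.407 years.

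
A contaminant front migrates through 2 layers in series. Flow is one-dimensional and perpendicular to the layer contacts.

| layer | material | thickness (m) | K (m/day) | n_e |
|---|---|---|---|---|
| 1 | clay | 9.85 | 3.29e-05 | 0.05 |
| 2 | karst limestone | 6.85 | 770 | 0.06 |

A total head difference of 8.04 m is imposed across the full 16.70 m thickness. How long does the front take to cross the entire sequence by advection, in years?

92.1

With flow normal to the layers, continuity requires the same specific discharge q through every layer.
Σ(b_i/K_i) = 9.85/3.29e-05 + 6.85/770 = 2.994e+05 d.
q = Δh / Σ(b_i/K_i) = 8.04 / 2.994e+05 = 2.685e-05 m/day.
In each layer the seepage velocity is v_i = q/n_i, so the layer transit time is t_i = b_i·n_i / q:
  layer 1 (clay): t_1 = 9.85 × 0.05 / 2.685e-05 = 18340 d
  layer 2 (karst limestone): t_2 = 6.85 × 0.06 / 2.685e-05 = 15305 d
Total t = Σ t_i = 33644 days = 92.11 years.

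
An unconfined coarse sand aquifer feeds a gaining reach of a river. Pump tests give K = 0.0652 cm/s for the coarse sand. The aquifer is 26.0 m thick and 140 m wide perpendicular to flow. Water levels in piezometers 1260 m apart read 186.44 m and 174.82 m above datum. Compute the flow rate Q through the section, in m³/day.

1890

Convert K: 0.0652 cm/s × 864 = 56.33 m/day.
Cross-sectional area A = 140 × 26.0 = 3640 m².
Hydraulic gradient i = (186.44 − 174.82) / 1260 = 11.62 / 1260 = 0.009222.
Darcy's law: Q = K · A · i = 56.33 × 3640 × 0.009222 = 1891 m³/day.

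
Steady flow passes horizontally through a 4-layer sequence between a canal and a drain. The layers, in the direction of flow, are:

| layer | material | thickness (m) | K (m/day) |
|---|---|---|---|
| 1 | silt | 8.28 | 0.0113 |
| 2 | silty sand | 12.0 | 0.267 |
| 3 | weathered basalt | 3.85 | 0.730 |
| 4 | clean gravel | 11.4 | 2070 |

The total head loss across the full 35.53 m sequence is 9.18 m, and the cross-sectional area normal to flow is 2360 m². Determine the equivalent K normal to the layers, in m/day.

Flow is perpendicular to layering, so the layers act in series and the equivalent K is the thickness-weighted harmonic mean.
Total thickness L = 8.28 + 12.0 + 3.85 + 11.4 = 35.53 m.
Σ(b_i/K_i) = 8.28/0.0113 + 12.0/0.267 + 3.85/0.730 + 11.4/2070 = 783.0 d.
K_eq = L / Σ(b_i/K_i) = 35.53 / 783.0 = 0.04538 m/day.

0.0454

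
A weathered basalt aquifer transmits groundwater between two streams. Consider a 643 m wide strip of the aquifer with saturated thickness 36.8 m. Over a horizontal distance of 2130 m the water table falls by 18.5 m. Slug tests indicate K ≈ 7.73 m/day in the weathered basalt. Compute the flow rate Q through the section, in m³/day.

1590

Cross-sectional area A = 643 × 36.8 = 23662 m².
Hydraulic gradient i = Δh / L = 18.5 / 2130 = 0.008685.
Darcy's law: Q = K · A · i = 7.730 × 23662 × 0.008685 = 1589 m³/day.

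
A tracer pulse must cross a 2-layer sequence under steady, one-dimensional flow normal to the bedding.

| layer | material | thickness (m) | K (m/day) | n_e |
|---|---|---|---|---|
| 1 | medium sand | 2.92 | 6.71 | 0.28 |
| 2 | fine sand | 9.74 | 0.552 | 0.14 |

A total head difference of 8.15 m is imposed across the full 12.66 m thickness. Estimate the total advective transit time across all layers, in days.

4.84

With flow normal to the layers, continuity requires the same specific discharge q through every layer.
Σ(b_i/K_i) = 2.92/6.71 + 9.74/0.552 = 18.08 d.
q = Δh / Σ(b_i/K_i) = 8.15 / 18.08 = 0.4508 m/day.
In each layer the seepage velocity is v_i = q/n_i, so the layer transit time is t_i = b_i·n_i / q:
  layer 1 (medium sand): t_1 = 2.92 × 0.28 / 0.4508 = 1.814 d
  layer 2 (fine sand): t_2 = 9.74 × 0.14 / 0.4508 = 3.025 d
Total t = Σ t_i = 4.839 days.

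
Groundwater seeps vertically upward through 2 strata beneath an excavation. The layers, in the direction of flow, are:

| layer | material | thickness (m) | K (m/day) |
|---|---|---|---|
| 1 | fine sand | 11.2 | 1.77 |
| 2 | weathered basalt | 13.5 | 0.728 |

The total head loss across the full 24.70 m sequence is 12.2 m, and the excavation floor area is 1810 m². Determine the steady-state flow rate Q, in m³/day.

Flow is perpendicular to layering, so the layers act in series and the equivalent K is the thickness-weighted harmonic mean.
Total thickness L = 11.2 + 13.5 = 24.70 m.
Σ(b_i/K_i) = 11.2/1.77 + 13.5/0.728 = 24.87 d.
K_eq = L / Σ(b_i/K_i) = 24.70 / 24.87 = 0.9931 m/day.
Q = K_eq · A · (Δh/L) = 0.9931 × 1810 × (12.2/24.70) = 887.8 m³/day.

888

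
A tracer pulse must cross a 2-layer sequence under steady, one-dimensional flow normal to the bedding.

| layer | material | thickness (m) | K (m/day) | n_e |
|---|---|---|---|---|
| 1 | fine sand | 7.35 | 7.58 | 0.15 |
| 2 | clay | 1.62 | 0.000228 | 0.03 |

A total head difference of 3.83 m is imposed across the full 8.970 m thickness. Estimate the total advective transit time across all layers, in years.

5.85

With flow normal to the layers, continuity requires the same specific discharge q through every layer.
Σ(b_i/K_i) = 7.35/7.58 + 1.62/0.000228 = 7106 d.
q = Δh / Σ(b_i/K_i) = 3.83 / 7106 = 0.0005390 m/day.
In each layer the seepage velocity is v_i = q/n_i, so the layer transit time is t_i = b_i·n_i / q:
  layer 1 (fine sand): t_1 = 7.35 × 0.15 / 0.0005390 = 2046 d
  layer 2 (clay): t_2 = 1.62 × 0.03 / 0.0005390 = 90.17 d
Total t = Σ t_i = 2136 days = 5.847 years.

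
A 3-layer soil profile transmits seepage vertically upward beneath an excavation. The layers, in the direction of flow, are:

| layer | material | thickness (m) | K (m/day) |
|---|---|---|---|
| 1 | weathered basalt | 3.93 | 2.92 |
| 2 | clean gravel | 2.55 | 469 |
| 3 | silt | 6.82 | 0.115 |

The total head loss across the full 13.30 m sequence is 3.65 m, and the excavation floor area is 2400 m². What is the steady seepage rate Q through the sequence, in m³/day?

144

Flow is perpendicular to layering, so the layers act in series and the equivalent K is the thickness-weighted harmonic mean.
Total thickness L = 3.93 + 2.55 + 6.82 = 13.30 m.
Σ(b_i/K_i) = 3.93/2.92 + 2.55/469 + 6.82/0.115 = 60.66 d.
K_eq = L / Σ(b_i/K_i) = 13.30 / 60.66 = 0.2193 m/day.
Q = K_eq · A · (Δh/L) = 0.2193 × 2400 × (3.65/13.30) = 144.4 m³/day.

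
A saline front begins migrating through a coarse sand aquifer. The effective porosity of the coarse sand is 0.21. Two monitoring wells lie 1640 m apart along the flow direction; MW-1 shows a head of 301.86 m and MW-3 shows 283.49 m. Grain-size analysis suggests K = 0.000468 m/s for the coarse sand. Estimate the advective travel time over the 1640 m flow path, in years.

2.08

Convert K: 0.000468 m/s × 86400 = 40.44 m/day.
Hydraulic gradient i = (301.86 − 283.49) / 1640 = 18.37 / 1640 = 0.01120.
Darcy flux q = K · i = 40.44 × 0.01120 = 0.4529 m/day.
Seepage velocity v = q / n_e = 0.4529 / 0.21 = 2.157 m/day.
Travel time t = L / v = 1640 / 2.157 = 760.4 days = 2.082 years.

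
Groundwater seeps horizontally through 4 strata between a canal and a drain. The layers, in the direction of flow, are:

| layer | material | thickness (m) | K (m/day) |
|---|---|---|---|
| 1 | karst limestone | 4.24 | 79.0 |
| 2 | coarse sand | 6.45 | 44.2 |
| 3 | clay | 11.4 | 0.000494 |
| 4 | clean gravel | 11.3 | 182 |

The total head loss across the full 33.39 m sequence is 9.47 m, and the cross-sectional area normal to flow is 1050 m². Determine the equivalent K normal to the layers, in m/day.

0.00145

Flow is perpendicular to layering, so the layers act in series and the equivalent K is the thickness-weighted harmonic mean.
Total thickness L = 4.24 + 6.45 + 11.4 + 11.3 = 33.39 m.
Σ(b_i/K_i) = 4.24/79.0 + 6.45/44.2 + 11.4/0.000494 + 11.3/182 = 23077 d.
K_eq = L / Σ(b_i/K_i) = 33.39 / 23077 = 0.001447 m/day.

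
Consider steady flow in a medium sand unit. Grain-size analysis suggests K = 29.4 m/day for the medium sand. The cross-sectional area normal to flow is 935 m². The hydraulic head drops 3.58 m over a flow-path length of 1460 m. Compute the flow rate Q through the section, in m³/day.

67.4

Hydraulic gradient i = Δh / L = 3.58 / 1460 = 0.002452.
Darcy's law: Q = K · A · i = 29.40 × 935.0 × 0.002452 = 67.40 m³/day.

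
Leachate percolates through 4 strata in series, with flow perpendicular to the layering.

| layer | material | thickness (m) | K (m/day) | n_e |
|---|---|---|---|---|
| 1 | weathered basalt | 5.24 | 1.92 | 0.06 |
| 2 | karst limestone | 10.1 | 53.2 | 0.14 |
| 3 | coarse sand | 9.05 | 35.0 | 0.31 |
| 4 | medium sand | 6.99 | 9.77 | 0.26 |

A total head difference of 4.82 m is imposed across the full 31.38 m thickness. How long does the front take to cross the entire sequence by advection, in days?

With flow normal to the layers, continuity requires the same specific discharge q through every layer.
Σ(b_i/K_i) = 5.24/1.92 + 10.1/53.2 + 9.05/35.0 + 6.99/9.77 = 3.893 d.
q = Δh / Σ(b_i/K_i) = 4.82 / 3.893 = 1.238 m/day.
In each layer the seepage velocity is v_i = q/n_i, so the layer transit time is t_i = b_i·n_i / q:
  layer 1 (weathered basalt): t_1 = 5.24 × 0.06 / 1.238 = 0.2539 d
  layer 2 (karst limestone): t_2 = 10.1 × 0.14 / 1.238 = 1.142 d
  layer 3 (coarse sand): t_3 = 9.05 × 0.31 / 1.238 = 2.266 d
  layer 4 (medium sand): t_4 = 6.99 × 0.26 / 1.238 = 1.468 d
Total t = Σ t_i = 5.130 days.

5.13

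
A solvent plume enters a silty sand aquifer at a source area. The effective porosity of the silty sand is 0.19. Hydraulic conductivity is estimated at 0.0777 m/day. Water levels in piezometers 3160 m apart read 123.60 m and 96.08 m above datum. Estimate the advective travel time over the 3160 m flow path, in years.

Hydraulic gradient i = (123.60 − 96.08) / 3160 = 27.52 / 3160 = 0.008709.
Darcy flux q = K · i = 0.07770 × 0.008709 = 0.0006767 m/day.
Seepage velocity v = q / n_e = 0.0006767 / 0.19 = 0.003561 m/day.
Travel time t = L / v = 3160 / 0.003561 = 8.873e+05 days = 2429 years.

2430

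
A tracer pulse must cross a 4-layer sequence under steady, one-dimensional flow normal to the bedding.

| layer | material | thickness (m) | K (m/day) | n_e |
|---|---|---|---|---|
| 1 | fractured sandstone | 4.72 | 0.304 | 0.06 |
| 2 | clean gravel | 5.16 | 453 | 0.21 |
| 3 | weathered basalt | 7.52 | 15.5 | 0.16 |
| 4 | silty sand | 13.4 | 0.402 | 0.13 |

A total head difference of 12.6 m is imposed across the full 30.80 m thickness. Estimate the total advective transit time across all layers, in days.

16.9

With flow normal to the layers, continuity requires the same specific discharge q through every layer.
Σ(b_i/K_i) = 4.72/0.304 + 5.16/453 + 7.52/15.5 + 13.4/0.402 = 49.36 d.
q = Δh / Σ(b_i/K_i) = 12.6 / 49.36 = 0.2553 m/day.
In each layer the seepage velocity is v_i = q/n_i, so the layer transit time is t_i = b_i·n_i / q:
  layer 1 (fractured sandstone): t_1 = 4.72 × 0.06 / 0.2553 = 1.109 d
  layer 2 (clean gravel): t_2 = 5.16 × 0.21 / 0.2553 = 4.245 d
  layer 3 (weathered basalt): t_3 = 7.52 × 0.16 / 0.2553 = 4.713 d
  layer 4 (silty sand): t_4 = 13.4 × 0.13 / 0.2553 = 6.824 d
Total t = Σ t_i = 16.89 days.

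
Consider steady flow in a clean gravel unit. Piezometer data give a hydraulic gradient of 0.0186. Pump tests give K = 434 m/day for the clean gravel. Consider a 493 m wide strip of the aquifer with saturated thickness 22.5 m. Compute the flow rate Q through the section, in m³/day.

Cross-sectional area A = 493 × 22.5 = 11092 m².
Hydraulic gradient i = 0.0186.
Darcy's law: Q = K · A · i = 434.0 × 11092 × 0.01860 = 89543 m³/day.

89500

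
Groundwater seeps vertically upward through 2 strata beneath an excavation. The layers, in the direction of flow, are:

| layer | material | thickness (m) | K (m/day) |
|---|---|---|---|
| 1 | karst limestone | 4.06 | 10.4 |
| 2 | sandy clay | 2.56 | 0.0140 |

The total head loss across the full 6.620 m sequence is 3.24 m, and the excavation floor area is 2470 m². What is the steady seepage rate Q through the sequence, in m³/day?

43.7

Flow is perpendicular to layering, so the layers act in series and the equivalent K is the thickness-weighted harmonic mean.
Total thickness L = 4.06 + 2.56 = 6.620 m.
Σ(b_i/K_i) = 4.06/10.4 + 2.56/0.0140 = 183.2 d.
K_eq = L / Σ(b_i/K_i) = 6.620 / 183.2 = 0.03613 m/day.
Q = K_eq · A · (Δh/L) = 0.03613 × 2470 × (3.24/6.620) = 43.67 m³/day.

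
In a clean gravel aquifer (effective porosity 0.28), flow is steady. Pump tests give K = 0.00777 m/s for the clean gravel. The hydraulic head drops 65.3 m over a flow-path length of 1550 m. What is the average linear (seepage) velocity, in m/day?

101

Convert K: 0.00777 m/s × 86400 = 671.3 m/day.
Hydraulic gradient i = Δh / L = 65.3 / 1550 = 0.04213.
Darcy flux q = K · i = 671.3 × 0.04213 = 28.28 m/day.
Seepage velocity v = q / n_e = 28.28 / 0.28 = 101.0 m/day.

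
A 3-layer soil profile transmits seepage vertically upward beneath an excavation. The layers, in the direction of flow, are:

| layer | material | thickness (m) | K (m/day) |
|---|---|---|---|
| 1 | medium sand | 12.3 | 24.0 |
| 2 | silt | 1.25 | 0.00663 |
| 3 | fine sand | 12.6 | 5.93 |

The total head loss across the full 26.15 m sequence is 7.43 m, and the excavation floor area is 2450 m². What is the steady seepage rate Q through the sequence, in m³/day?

Flow is perpendicular to layering, so the layers act in series and the equivalent K is the thickness-weighted harmonic mean.
Total thickness L = 12.3 + 1.25 + 12.6 = 26.15 m.
Σ(b_i/K_i) = 12.3/24.0 + 1.25/0.00663 + 12.6/5.93 = 191.2 d.
K_eq = L / Σ(b_i/K_i) = 26.15 / 191.2 = 0.1368 m/day.
Q = K_eq · A · (Δh/L) = 0.1368 × 2450 × (7.43/26.15) = 95.22 m³/day.

95.2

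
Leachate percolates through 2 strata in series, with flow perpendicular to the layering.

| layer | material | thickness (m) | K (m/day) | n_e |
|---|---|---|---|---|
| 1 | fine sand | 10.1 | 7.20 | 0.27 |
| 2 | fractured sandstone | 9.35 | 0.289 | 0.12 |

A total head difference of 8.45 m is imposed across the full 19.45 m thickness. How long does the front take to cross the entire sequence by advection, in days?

With flow normal to the layers, continuity requires the same specific discharge q through every layer.
Σ(b_i/K_i) = 10.1/7.20 + 9.35/0.289 = 33.76 d.
q = Δh / Σ(b_i/K_i) = 8.45 / 33.76 = 0.2503 m/day.
In each layer the seepage velocity is v_i = q/n_i, so the layer transit time is t_i = b_i·n_i / q:
  layer 1 (fine sand): t_1 = 10.1 × 0.27 / 0.2503 = 10.89 d
  layer 2 (fractured sandstone): t_2 = 9.35 × 0.12 / 0.2503 = 4.482 d
Total t = Σ t_i = 15.38 days.

15.4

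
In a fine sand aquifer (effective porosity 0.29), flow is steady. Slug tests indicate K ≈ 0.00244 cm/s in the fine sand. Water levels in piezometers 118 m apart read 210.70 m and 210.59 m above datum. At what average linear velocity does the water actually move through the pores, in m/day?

0.00678

Convert K: 0.00244 cm/s × 864 = 2.108 m/day.
Hydraulic gradient i = (210.70 − 210.59) / 118 = 0.11 / 118 = 0.0009322.
Darcy flux q = K · i = 2.108 × 0.0009322 = 0.001965 m/day.
Seepage velocity v = q / n_e = 0.001965 / 0.29 = 0.006777 m/day.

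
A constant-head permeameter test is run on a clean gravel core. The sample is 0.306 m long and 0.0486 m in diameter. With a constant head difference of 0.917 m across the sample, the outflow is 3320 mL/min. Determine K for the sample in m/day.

860

Cross-sectional area A = π·(d/2)² = π × (0.0486/2)² = 0.001855 m².
Convert discharge: 3320 mL/min = 5.533e-05 m³/s.
Darcy's law rearranged: K = Q·L / (A·Δh) = 5.533e-05 × 0.306 / (0.001855 × 0.917) = 0.009954 m/s = 860.0 m/day.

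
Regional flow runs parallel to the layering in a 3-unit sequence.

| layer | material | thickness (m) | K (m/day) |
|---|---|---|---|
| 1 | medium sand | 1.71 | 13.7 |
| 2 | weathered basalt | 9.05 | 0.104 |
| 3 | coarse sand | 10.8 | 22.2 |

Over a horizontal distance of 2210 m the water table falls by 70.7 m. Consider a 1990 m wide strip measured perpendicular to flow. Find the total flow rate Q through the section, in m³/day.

Flow is parallel to layering, so each bed carries its own Darcy discharge and the transmissivities add.
Σ(K_i·b_i) = 13.7×1.71 + 0.104×9.05 + 22.2×10.8 = 264.1 m²/day.
Hydraulic gradient i = Δh / L = 70.7 / 2210 = 0.03199.
Q = Σ(K_i·b_i) · W · i = 264.1 × 1990 × 0.03199 = 16815 m³/day.

16800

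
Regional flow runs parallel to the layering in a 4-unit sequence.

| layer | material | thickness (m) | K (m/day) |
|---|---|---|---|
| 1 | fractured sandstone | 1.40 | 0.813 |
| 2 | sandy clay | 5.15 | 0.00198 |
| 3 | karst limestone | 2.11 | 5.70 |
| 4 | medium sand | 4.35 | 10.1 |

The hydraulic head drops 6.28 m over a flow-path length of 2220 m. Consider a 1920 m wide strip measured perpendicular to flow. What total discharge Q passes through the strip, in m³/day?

Flow is parallel to layering, so each bed carries its own Darcy discharge and the transmissivities add.
Σ(K_i·b_i) = 0.813×1.40 + 0.00198×5.15 + 5.70×2.11 + 10.1×4.35 = 57.11 m²/day.
Hydraulic gradient i = Δh / L = 6.28 / 2220 = 0.002829.
Q = Σ(K_i·b_i) · W · i = 57.11 × 1920 × 0.002829 = 310.2 m³/day.

310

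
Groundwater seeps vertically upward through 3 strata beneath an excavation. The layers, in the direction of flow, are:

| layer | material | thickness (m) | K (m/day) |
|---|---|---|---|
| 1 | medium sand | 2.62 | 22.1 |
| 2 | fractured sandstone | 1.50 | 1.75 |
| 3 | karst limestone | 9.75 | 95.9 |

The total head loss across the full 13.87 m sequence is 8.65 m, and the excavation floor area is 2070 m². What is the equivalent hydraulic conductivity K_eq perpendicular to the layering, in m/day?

12.9

Flow is perpendicular to layering, so the layers act in series and the equivalent K is the thickness-weighted harmonic mean.
Total thickness L = 2.62 + 1.50 + 9.75 = 13.87 m.
Σ(b_i/K_i) = 2.62/22.1 + 1.50/1.75 + 9.75/95.9 = 1.077 d.
K_eq = L / Σ(b_i/K_i) = 13.87 / 1.077 = 12.87 m/day.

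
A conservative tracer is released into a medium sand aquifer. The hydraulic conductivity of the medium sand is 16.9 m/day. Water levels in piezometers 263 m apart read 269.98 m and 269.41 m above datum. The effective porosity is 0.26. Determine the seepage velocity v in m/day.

Hydraulic gradient i = (269.98 − 269.41) / 263 = 0.57 / 263 = 0.002167.
Darcy flux q = K · i = 16.90 × 0.002167 = 0.03663 m/day.
Seepage velocity v = q / n_e = 0.03663 / 0.26 = 0.1409 m/day.

0.141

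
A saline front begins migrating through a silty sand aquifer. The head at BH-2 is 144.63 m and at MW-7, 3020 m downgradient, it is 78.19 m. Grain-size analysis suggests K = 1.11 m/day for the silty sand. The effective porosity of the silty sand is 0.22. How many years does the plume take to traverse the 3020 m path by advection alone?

Hydraulic gradient i = (144.63 − 78.19) / 3020 = 66.44 / 3020 = 0.02200.
Darcy flux q = K · i = 1.110 × 0.02200 = 0.02442 m/day.
Seepage velocity v = q / n_e = 0.02442 / 0.22 = 0.1110 m/day.
Travel time t = L / v = 3020 / 0.1110 = 27207 days = 74.49 years.

74.5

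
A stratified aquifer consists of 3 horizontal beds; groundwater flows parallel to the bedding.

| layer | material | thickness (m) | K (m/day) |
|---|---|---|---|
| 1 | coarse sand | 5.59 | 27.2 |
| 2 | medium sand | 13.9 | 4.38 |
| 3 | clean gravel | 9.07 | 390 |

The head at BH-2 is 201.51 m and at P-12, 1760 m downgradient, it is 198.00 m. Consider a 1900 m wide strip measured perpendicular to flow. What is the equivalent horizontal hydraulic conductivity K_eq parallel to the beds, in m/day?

131

Flow is parallel to layering, so each bed carries its own Darcy discharge and the transmissivities add.
Σ(K_i·b_i) = 27.2×5.59 + 4.38×13.9 + 390×9.07 = 3750 m²/day.
Total thickness b = 28.56 m, so K_eq = Σ(K_i·b_i)/b = 131.3 m/day.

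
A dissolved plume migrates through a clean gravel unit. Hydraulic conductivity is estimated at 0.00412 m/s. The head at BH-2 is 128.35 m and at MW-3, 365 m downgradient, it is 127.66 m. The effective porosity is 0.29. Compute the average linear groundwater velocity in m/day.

2.32

Convert K: 0.00412 m/s × 86400 = 356.0 m/day.
Hydraulic gradient i = (128.35 − 127.66) / 365 = 0.69 / 365 = 0.001890.
Darcy flux q = K · i = 356.0 × 0.001890 = 0.6729 m/day.
Seepage velocity v = q / n_e = 0.6729 / 0.29 = 2.320 m/day.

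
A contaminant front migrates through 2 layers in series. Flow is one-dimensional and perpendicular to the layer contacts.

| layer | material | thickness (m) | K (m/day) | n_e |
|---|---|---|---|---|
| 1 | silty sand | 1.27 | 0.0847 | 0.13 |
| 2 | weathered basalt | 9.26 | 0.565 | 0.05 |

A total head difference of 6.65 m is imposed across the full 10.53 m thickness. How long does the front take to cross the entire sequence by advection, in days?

2.96

With flow normal to the layers, continuity requires the same specific discharge q through every layer.
Σ(b_i/K_i) = 1.27/0.0847 + 9.26/0.565 = 31.38 d.
q = Δh / Σ(b_i/K_i) = 6.65 / 31.38 = 0.2119 m/day.
In each layer the seepage velocity is v_i = q/n_i, so the layer transit time is t_i = b_i·n_i / q:
  layer 1 (silty sand): t_1 = 1.27 × 0.13 / 0.2119 = 0.7792 d
  layer 2 (weathered basalt): t_2 = 9.26 × 0.05 / 0.2119 = 2.185 d
Total t = Σ t_i = 2.964 days.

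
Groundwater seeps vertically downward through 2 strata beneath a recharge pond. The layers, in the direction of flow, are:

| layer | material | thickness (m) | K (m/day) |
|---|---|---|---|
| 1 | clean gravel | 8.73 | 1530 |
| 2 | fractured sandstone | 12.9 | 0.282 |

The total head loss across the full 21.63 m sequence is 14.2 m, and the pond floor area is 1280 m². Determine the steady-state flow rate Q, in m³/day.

397

Flow is perpendicular to layering, so the layers act in series and the equivalent K is the thickness-weighted harmonic mean.
Total thickness L = 8.73 + 12.9 = 21.63 m.
Σ(b_i/K_i) = 8.73/1530 + 12.9/0.282 = 45.75 d.
K_eq = L / Σ(b_i/K_i) = 21.63 / 45.75 = 0.4728 m/day.
Q = K_eq · A · (Δh/L) = 0.4728 × 1280 × (14.2/21.63) = 397.3 m³/day.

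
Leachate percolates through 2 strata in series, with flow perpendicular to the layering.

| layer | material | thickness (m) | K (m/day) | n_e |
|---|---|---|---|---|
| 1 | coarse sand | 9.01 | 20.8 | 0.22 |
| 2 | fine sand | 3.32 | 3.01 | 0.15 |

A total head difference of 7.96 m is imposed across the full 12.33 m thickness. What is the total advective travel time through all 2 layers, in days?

With flow normal to the layers, continuity requires the same specific discharge q through every layer.
Σ(b_i/K_i) = 9.01/20.8 + 3.32/3.01 = 1.536 d.
q = Δh / Σ(b_i/K_i) = 7.96 / 1.536 = 5.182 m/day.
In each layer the seepage velocity is v_i = q/n_i, so the layer transit time is t_i = b_i·n_i / q:
  layer 1 (coarse sand): t_1 = 9.01 × 0.22 / 5.182 = 0.3825 d
  layer 2 (fine sand): t_2 = 3.32 × 0.15 / 5.182 = 0.09611 d
Total t = Σ t_i = 0.4786 days.

0.479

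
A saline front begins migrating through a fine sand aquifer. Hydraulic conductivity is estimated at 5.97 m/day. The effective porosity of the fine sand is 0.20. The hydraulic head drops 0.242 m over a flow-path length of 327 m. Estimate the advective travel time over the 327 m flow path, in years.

Hydraulic gradient i = Δh / L = 0.242 / 327 = 0.0007401.
Darcy flux q = K · i = 5.970 × 0.0007401 = 0.004418 m/day.
Seepage velocity v = q / n_e = 0.004418 / 0.20 = 0.02209 m/day.
Travel time t = L / v = 327 / 0.02209 = 14803 days = 40.53 years.

40.5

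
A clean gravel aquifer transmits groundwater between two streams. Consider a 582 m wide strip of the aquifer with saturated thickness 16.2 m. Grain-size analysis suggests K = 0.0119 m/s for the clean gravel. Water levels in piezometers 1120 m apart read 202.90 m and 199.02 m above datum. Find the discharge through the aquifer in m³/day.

Convert K: 0.0119 m/s × 86400 = 1028 m/day.
Cross-sectional area A = 582 × 16.2 = 9428 m².
Hydraulic gradient i = (202.90 − 199.02) / 1120 = 3.88 / 1120 = 0.003464.
Darcy's law: Q = K · A · i = 1028 × 9428 × 0.003464 = 33582 m³/day.

33600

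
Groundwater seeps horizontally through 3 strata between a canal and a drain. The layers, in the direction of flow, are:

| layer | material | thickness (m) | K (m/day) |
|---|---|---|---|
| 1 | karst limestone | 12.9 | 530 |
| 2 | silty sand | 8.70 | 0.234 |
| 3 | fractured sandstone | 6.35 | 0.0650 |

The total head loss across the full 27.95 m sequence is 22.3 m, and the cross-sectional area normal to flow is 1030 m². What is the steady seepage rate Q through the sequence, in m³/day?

170

Flow is perpendicular to layering, so the layers act in series and the equivalent K is the thickness-weighted harmonic mean.
Total thickness L = 12.9 + 8.70 + 6.35 = 27.95 m.
Σ(b_i/K_i) = 12.9/530 + 8.70/0.234 + 6.35/0.0650 = 134.9 d.
K_eq = L / Σ(b_i/K_i) = 27.95 / 134.9 = 0.2072 m/day.
Q = K_eq · A · (Δh/L) = 0.2072 × 1030 × (22.3/27.95) = 170.3 m³/day.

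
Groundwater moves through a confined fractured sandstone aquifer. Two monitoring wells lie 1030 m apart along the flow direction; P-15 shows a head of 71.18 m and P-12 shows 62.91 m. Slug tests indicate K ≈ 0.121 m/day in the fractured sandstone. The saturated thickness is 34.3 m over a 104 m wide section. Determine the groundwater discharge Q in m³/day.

Cross-sectional area A = 104 × 34.3 = 3567 m².
Hydraulic gradient i = (71.18 − 62.91) / 1030 = 8.27 / 1030 = 0.008029.
Darcy's law: Q = K · A · i = 0.1210 × 3567 × 0.008029 = 3.466 m³/day.

3.47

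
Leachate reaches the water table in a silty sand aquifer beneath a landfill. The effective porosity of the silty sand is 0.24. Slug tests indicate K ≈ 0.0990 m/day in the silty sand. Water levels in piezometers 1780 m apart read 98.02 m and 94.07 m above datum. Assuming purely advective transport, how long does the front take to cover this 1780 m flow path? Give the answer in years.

5320

Hydraulic gradient i = (98.02 − 94.07) / 1780 = 3.95 / 1780 = 0.002219.
Darcy flux q = K · i = 0.09900 × 0.002219 = 0.0002197 m/day.
Seepage velocity v = q / n_e = 0.0002197 / 0.24 = 0.0009154 m/day.
Travel time t = L / v = 1780 / 0.0009154 = 1.945e+06 days = 5324 years.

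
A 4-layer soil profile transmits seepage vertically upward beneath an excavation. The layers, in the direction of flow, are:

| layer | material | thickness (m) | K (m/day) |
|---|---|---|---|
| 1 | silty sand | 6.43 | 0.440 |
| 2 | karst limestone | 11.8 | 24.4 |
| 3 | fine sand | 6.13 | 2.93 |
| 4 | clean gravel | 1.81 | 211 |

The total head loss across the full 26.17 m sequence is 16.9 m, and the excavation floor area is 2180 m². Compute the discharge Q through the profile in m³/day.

2140

Flow is perpendicular to layering, so the layers act in series and the equivalent K is the thickness-weighted harmonic mean.
Total thickness L = 6.43 + 11.8 + 6.13 + 1.81 = 26.17 m.
Σ(b_i/K_i) = 6.43/0.440 + 11.8/24.4 + 6.13/2.93 + 1.81/211 = 17.20 d.
K_eq = L / Σ(b_i/K_i) = 26.17 / 17.20 = 1.522 m/day.
Q = K_eq · A · (Δh/L) = 1.522 × 2180 × (16.9/26.17) = 2142 m³/day.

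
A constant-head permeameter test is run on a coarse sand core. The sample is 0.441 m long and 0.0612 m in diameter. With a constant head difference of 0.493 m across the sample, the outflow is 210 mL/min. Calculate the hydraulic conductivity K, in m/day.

Cross-sectional area A = π·(d/2)² = π × (0.0612/2)² = 0.002942 m².
Convert discharge: 210 mL/min = 3.500e-06 m³/s.
Darcy's law rearranged: K = Q·L / (A·Δh) = 3.500e-06 × 0.441 / (0.002942 × 0.493) = 0.001064 m/s = 91.96 m/day.

92.0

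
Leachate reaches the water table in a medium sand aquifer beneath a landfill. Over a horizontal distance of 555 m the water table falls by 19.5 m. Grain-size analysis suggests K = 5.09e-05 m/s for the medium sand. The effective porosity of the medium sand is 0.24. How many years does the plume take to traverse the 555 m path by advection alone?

Convert K: 5.09e-05 m/s × 86400 = 4.398 m/day.
Hydraulic gradient i = Δh / L = 19.5 / 555 = 0.03514.
Darcy flux q = K · i = 4.398 × 0.03514 = 0.1545 m/day.
Seepage velocity v = q / n_e = 0.1545 / 0.24 = 0.6438 m/day.
Travel time t = L / v = 555 / 0.6438 = 862.0 days = 2.360 years.

2.36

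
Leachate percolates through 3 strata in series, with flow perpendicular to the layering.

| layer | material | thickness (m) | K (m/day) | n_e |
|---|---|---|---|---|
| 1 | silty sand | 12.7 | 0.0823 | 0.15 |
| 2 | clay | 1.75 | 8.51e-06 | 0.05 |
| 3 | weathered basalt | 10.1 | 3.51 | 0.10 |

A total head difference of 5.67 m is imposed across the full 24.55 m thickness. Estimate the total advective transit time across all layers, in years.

298

With flow normal to the layers, continuity requires the same specific discharge q through every layer.
Σ(b_i/K_i) = 12.7/0.0823 + 1.75/8.51e-06 + 10.1/3.51 = 2.058e+05 d.
q = Δh / Σ(b_i/K_i) = 5.67 / 2.058e+05 = 2.755e-05 m/day.
In each layer the seepage velocity is v_i = q/n_i, so the layer transit time is t_i = b_i·n_i / q:
  layer 1 (silty sand): t_1 = 12.7 × 0.15 / 2.755e-05 = 69144 d
  layer 2 (clay): t_2 = 1.75 × 0.05 / 2.755e-05 = 3176 d
  layer 3 (weathered basalt): t_3 = 10.1 × 0.10 / 2.755e-05 = 36659 d
Total t = Σ t_i = 1.090e+05 days = 298.4 years.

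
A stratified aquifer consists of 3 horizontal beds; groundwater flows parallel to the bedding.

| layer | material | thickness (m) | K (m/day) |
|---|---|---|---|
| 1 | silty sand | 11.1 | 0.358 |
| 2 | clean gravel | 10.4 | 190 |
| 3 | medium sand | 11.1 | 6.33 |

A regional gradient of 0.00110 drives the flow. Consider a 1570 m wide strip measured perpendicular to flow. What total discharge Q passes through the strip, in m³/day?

Flow is parallel to layering, so each bed carries its own Darcy discharge and the transmissivities add.
Σ(K_i·b_i) = 0.358×11.1 + 190×10.4 + 6.33×11.1 = 2050 m²/day.
Hydraulic gradient i = 0.00110.
Q = Σ(K_i·b_i) · W · i = 2050 × 1570 × 0.001100 = 3541 m³/day.

3540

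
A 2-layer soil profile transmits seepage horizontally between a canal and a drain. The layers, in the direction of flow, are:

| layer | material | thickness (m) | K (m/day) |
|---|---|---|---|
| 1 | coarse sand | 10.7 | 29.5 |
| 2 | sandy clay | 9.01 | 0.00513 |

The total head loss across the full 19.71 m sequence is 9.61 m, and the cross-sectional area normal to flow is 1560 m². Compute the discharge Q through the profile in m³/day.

Flow is perpendicular to layering, so the layers act in series and the equivalent K is the thickness-weighted harmonic mean.
Total thickness L = 10.7 + 9.01 = 19.71 m.
Σ(b_i/K_i) = 10.7/29.5 + 9.01/0.00513 = 1757 d.
K_eq = L / Σ(b_i/K_i) = 19.71 / 1757 = 0.01122 m/day.
Q = K_eq · A · (Δh/L) = 0.01122 × 1560 × (9.61/19.71) = 8.534 m³/day.

8.53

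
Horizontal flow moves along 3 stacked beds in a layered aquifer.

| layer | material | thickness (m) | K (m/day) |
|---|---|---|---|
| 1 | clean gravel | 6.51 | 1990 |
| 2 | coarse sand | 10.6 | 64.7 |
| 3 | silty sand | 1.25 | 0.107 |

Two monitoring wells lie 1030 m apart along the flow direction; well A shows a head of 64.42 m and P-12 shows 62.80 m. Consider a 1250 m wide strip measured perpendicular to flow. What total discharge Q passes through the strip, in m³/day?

Flow is parallel to layering, so each bed carries its own Darcy discharge and the transmissivities add.
Σ(K_i·b_i) = 1990×6.51 + 64.7×10.6 + 0.107×1.25 = 13641 m²/day.
Hydraulic gradient i = (64.42 − 62.80) / 1030 = 1.62 / 1030 = 0.001573.
Q = Σ(K_i·b_i) · W · i = 13641 × 1250 × 0.001573 = 26818 m³/day.

26800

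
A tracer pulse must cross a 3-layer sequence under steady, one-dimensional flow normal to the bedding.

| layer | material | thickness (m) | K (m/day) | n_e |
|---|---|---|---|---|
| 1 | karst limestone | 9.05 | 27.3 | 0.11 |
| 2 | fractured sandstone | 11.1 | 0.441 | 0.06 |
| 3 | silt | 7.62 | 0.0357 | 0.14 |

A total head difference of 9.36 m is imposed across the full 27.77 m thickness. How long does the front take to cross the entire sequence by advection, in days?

69.6

With flow normal to the layers, continuity requires the same specific discharge q through every layer.
Σ(b_i/K_i) = 9.05/27.3 + 11.1/0.441 + 7.62/0.0357 = 238.9 d.
q = Δh / Σ(b_i/K_i) = 9.36 / 238.9 = 0.03917 m/day.
In each layer the seepage velocity is v_i = q/n_i, so the layer transit time is t_i = b_i·n_i / q:
  layer 1 (karst limestone): t_1 = 9.05 × 0.11 / 0.03917 = 25.41 d
  layer 2 (fractured sandstone): t_2 = 11.1 × 0.06 / 0.03917 = 17.00 d
  layer 3 (silt): t_3 = 7.62 × 0.14 / 0.03917 = 27.23 d
Total t = Σ t_i = 69.65 days.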